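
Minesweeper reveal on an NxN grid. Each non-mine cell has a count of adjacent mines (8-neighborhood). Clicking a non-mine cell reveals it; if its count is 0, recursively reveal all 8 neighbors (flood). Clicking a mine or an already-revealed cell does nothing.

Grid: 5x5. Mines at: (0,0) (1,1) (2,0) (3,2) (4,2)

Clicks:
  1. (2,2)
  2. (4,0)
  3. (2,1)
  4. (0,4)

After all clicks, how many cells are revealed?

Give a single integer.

Answer: 18

Derivation:
Click 1 (2,2) count=2: revealed 1 new [(2,2)] -> total=1
Click 2 (4,0) count=0: revealed 4 new [(3,0) (3,1) (4,0) (4,1)] -> total=5
Click 3 (2,1) count=3: revealed 1 new [(2,1)] -> total=6
Click 4 (0,4) count=0: revealed 12 new [(0,2) (0,3) (0,4) (1,2) (1,3) (1,4) (2,3) (2,4) (3,3) (3,4) (4,3) (4,4)] -> total=18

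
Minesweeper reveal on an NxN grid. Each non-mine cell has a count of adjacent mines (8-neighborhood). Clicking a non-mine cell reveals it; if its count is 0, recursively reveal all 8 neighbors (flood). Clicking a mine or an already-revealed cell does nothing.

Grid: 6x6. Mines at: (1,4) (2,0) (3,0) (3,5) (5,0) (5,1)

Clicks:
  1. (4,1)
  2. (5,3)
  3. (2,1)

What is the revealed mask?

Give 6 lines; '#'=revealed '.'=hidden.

Click 1 (4,1) count=3: revealed 1 new [(4,1)] -> total=1
Click 2 (5,3) count=0: revealed 24 new [(0,0) (0,1) (0,2) (0,3) (1,0) (1,1) (1,2) (1,3) (2,1) (2,2) (2,3) (2,4) (3,1) (3,2) (3,3) (3,4) (4,2) (4,3) (4,4) (4,5) (5,2) (5,3) (5,4) (5,5)] -> total=25
Click 3 (2,1) count=2: revealed 0 new [(none)] -> total=25

Answer: ####..
####..
.####.
.####.
.#####
..####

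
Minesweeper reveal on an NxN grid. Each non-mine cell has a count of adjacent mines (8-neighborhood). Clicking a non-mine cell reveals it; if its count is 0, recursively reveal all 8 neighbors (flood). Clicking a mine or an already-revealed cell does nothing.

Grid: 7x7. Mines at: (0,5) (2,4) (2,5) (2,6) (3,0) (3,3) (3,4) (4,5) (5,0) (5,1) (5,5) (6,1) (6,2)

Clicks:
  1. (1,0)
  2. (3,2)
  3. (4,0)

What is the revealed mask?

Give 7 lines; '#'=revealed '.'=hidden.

Answer: #####..
#####..
####...
..#....
#......
.......
.......

Derivation:
Click 1 (1,0) count=0: revealed 14 new [(0,0) (0,1) (0,2) (0,3) (0,4) (1,0) (1,1) (1,2) (1,3) (1,4) (2,0) (2,1) (2,2) (2,3)] -> total=14
Click 2 (3,2) count=1: revealed 1 new [(3,2)] -> total=15
Click 3 (4,0) count=3: revealed 1 new [(4,0)] -> total=16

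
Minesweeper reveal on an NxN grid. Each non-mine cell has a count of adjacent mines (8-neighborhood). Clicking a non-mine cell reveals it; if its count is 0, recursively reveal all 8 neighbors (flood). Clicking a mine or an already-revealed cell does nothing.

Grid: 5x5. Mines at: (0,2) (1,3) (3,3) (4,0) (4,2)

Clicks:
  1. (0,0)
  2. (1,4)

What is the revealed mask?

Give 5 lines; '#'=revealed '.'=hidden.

Click 1 (0,0) count=0: revealed 11 new [(0,0) (0,1) (1,0) (1,1) (1,2) (2,0) (2,1) (2,2) (3,0) (3,1) (3,2)] -> total=11
Click 2 (1,4) count=1: revealed 1 new [(1,4)] -> total=12

Answer: ##...
###.#
###..
###..
.....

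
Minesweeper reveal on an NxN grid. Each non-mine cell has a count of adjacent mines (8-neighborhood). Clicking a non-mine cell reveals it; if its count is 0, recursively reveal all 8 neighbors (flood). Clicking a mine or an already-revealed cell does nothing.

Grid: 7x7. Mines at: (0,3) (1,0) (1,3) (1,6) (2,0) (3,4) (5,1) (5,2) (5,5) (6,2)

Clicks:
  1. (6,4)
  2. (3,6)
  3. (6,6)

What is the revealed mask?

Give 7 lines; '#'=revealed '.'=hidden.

Click 1 (6,4) count=1: revealed 1 new [(6,4)] -> total=1
Click 2 (3,6) count=0: revealed 6 new [(2,5) (2,6) (3,5) (3,6) (4,5) (4,6)] -> total=7
Click 3 (6,6) count=1: revealed 1 new [(6,6)] -> total=8

Answer: .......
.......
.....##
.....##
.....##
.......
....#.#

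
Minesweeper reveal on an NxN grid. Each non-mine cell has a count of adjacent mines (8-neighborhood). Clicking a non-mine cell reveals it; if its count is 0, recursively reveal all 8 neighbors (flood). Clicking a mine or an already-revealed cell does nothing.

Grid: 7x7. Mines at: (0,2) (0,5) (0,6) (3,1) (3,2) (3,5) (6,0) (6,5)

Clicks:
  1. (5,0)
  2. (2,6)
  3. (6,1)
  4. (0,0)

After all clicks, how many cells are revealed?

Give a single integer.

Answer: 9

Derivation:
Click 1 (5,0) count=1: revealed 1 new [(5,0)] -> total=1
Click 2 (2,6) count=1: revealed 1 new [(2,6)] -> total=2
Click 3 (6,1) count=1: revealed 1 new [(6,1)] -> total=3
Click 4 (0,0) count=0: revealed 6 new [(0,0) (0,1) (1,0) (1,1) (2,0) (2,1)] -> total=9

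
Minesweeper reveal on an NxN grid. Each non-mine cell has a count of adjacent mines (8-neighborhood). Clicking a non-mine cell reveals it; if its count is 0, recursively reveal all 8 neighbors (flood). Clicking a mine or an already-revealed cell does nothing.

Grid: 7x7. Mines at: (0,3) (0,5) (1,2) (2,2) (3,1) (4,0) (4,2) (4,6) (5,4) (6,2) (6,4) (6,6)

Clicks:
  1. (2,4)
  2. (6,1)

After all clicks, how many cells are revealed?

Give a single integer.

Click 1 (2,4) count=0: revealed 15 new [(1,3) (1,4) (1,5) (1,6) (2,3) (2,4) (2,5) (2,6) (3,3) (3,4) (3,5) (3,6) (4,3) (4,4) (4,5)] -> total=15
Click 2 (6,1) count=1: revealed 1 new [(6,1)] -> total=16

Answer: 16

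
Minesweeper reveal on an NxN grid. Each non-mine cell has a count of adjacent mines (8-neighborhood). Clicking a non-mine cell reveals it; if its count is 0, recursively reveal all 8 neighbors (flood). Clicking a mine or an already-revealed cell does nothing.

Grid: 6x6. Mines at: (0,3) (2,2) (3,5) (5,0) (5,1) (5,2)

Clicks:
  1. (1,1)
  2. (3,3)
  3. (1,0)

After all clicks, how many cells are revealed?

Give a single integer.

Click 1 (1,1) count=1: revealed 1 new [(1,1)] -> total=1
Click 2 (3,3) count=1: revealed 1 new [(3,3)] -> total=2
Click 3 (1,0) count=0: revealed 11 new [(0,0) (0,1) (0,2) (1,0) (1,2) (2,0) (2,1) (3,0) (3,1) (4,0) (4,1)] -> total=13

Answer: 13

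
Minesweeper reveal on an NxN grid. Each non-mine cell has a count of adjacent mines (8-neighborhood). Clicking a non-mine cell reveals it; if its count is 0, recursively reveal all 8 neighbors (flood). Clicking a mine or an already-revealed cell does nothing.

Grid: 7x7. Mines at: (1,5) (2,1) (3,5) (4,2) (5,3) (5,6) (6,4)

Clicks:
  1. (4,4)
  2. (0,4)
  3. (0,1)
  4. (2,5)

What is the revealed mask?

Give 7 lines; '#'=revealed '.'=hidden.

Answer: #####..
#####..
..####.
..###..
....#..
.......
.......

Derivation:
Click 1 (4,4) count=2: revealed 1 new [(4,4)] -> total=1
Click 2 (0,4) count=1: revealed 1 new [(0,4)] -> total=2
Click 3 (0,1) count=0: revealed 15 new [(0,0) (0,1) (0,2) (0,3) (1,0) (1,1) (1,2) (1,3) (1,4) (2,2) (2,3) (2,4) (3,2) (3,3) (3,4)] -> total=17
Click 4 (2,5) count=2: revealed 1 new [(2,5)] -> total=18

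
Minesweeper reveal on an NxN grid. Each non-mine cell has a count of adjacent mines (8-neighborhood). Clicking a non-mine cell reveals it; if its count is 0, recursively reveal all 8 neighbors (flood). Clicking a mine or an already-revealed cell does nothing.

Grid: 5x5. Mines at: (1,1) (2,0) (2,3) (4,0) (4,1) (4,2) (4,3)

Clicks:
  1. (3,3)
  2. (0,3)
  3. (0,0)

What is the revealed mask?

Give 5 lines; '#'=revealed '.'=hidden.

Answer: #.###
..###
.....
...#.
.....

Derivation:
Click 1 (3,3) count=3: revealed 1 new [(3,3)] -> total=1
Click 2 (0,3) count=0: revealed 6 new [(0,2) (0,3) (0,4) (1,2) (1,3) (1,4)] -> total=7
Click 3 (0,0) count=1: revealed 1 new [(0,0)] -> total=8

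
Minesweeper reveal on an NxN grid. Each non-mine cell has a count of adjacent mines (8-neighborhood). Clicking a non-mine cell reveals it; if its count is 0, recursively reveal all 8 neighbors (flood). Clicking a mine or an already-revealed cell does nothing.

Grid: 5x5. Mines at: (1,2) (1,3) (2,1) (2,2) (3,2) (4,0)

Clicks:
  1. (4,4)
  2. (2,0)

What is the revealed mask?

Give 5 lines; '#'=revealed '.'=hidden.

Click 1 (4,4) count=0: revealed 6 new [(2,3) (2,4) (3,3) (3,4) (4,3) (4,4)] -> total=6
Click 2 (2,0) count=1: revealed 1 new [(2,0)] -> total=7

Answer: .....
.....
#..##
...##
...##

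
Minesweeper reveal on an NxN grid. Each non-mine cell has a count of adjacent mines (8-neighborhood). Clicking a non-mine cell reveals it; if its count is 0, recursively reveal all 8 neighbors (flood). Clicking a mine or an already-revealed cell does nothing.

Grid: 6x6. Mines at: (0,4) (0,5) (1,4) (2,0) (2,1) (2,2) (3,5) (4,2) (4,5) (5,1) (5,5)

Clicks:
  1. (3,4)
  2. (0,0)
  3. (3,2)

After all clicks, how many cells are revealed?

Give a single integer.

Click 1 (3,4) count=2: revealed 1 new [(3,4)] -> total=1
Click 2 (0,0) count=0: revealed 8 new [(0,0) (0,1) (0,2) (0,3) (1,0) (1,1) (1,2) (1,3)] -> total=9
Click 3 (3,2) count=3: revealed 1 new [(3,2)] -> total=10

Answer: 10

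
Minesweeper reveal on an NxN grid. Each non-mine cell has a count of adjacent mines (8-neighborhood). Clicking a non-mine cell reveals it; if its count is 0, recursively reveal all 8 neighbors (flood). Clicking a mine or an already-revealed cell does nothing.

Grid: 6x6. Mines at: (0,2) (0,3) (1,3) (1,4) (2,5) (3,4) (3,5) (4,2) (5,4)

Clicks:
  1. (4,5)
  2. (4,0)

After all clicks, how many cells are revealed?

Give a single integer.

Answer: 16

Derivation:
Click 1 (4,5) count=3: revealed 1 new [(4,5)] -> total=1
Click 2 (4,0) count=0: revealed 15 new [(0,0) (0,1) (1,0) (1,1) (1,2) (2,0) (2,1) (2,2) (3,0) (3,1) (3,2) (4,0) (4,1) (5,0) (5,1)] -> total=16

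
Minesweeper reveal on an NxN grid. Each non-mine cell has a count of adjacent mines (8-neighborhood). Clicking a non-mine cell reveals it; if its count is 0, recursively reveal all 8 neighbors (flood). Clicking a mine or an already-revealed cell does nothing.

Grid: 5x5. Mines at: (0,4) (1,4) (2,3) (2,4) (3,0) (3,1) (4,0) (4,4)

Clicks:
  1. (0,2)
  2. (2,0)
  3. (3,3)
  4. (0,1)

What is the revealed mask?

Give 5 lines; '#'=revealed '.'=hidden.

Answer: ####.
####.
###..
...#.
.....

Derivation:
Click 1 (0,2) count=0: revealed 11 new [(0,0) (0,1) (0,2) (0,3) (1,0) (1,1) (1,2) (1,3) (2,0) (2,1) (2,2)] -> total=11
Click 2 (2,0) count=2: revealed 0 new [(none)] -> total=11
Click 3 (3,3) count=3: revealed 1 new [(3,3)] -> total=12
Click 4 (0,1) count=0: revealed 0 new [(none)] -> total=12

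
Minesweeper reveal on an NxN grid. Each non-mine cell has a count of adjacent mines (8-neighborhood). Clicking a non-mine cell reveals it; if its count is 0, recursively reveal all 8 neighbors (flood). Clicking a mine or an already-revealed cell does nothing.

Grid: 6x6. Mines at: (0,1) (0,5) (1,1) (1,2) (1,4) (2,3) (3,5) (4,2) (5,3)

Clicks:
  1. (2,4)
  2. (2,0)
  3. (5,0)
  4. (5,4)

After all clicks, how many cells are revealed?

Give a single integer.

Answer: 10

Derivation:
Click 1 (2,4) count=3: revealed 1 new [(2,4)] -> total=1
Click 2 (2,0) count=1: revealed 1 new [(2,0)] -> total=2
Click 3 (5,0) count=0: revealed 7 new [(2,1) (3,0) (3,1) (4,0) (4,1) (5,0) (5,1)] -> total=9
Click 4 (5,4) count=1: revealed 1 new [(5,4)] -> total=10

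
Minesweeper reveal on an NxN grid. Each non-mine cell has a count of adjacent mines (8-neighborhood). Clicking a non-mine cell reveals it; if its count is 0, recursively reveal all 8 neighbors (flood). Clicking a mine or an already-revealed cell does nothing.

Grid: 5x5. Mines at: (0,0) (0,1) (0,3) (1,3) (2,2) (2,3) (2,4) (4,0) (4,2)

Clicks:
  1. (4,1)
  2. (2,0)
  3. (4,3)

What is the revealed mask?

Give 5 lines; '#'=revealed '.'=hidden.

Click 1 (4,1) count=2: revealed 1 new [(4,1)] -> total=1
Click 2 (2,0) count=0: revealed 6 new [(1,0) (1,1) (2,0) (2,1) (3,0) (3,1)] -> total=7
Click 3 (4,3) count=1: revealed 1 new [(4,3)] -> total=8

Answer: .....
##...
##...
##...
.#.#.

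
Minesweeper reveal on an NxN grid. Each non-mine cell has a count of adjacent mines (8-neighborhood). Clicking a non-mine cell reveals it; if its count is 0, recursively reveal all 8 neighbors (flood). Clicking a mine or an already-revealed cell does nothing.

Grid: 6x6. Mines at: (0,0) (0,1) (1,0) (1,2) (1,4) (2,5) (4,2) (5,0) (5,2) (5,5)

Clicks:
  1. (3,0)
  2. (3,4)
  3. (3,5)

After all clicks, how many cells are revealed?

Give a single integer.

Click 1 (3,0) count=0: revealed 6 new [(2,0) (2,1) (3,0) (3,1) (4,0) (4,1)] -> total=6
Click 2 (3,4) count=1: revealed 1 new [(3,4)] -> total=7
Click 3 (3,5) count=1: revealed 1 new [(3,5)] -> total=8

Answer: 8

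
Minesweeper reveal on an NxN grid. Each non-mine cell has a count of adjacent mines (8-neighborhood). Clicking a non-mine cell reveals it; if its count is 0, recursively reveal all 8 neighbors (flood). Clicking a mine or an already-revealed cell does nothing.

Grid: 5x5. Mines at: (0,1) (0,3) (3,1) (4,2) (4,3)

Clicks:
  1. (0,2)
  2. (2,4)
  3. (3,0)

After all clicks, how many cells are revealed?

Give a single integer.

Click 1 (0,2) count=2: revealed 1 new [(0,2)] -> total=1
Click 2 (2,4) count=0: revealed 9 new [(1,2) (1,3) (1,4) (2,2) (2,3) (2,4) (3,2) (3,3) (3,4)] -> total=10
Click 3 (3,0) count=1: revealed 1 new [(3,0)] -> total=11

Answer: 11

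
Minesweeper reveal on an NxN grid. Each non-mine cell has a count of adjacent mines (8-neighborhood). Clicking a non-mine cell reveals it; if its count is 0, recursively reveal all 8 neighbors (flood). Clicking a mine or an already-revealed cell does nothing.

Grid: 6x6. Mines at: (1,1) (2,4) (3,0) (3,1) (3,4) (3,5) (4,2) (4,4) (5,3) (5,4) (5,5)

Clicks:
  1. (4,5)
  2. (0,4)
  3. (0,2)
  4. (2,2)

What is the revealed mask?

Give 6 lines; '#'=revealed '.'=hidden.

Click 1 (4,5) count=5: revealed 1 new [(4,5)] -> total=1
Click 2 (0,4) count=0: revealed 8 new [(0,2) (0,3) (0,4) (0,5) (1,2) (1,3) (1,4) (1,5)] -> total=9
Click 3 (0,2) count=1: revealed 0 new [(none)] -> total=9
Click 4 (2,2) count=2: revealed 1 new [(2,2)] -> total=10

Answer: ..####
..####
..#...
......
.....#
......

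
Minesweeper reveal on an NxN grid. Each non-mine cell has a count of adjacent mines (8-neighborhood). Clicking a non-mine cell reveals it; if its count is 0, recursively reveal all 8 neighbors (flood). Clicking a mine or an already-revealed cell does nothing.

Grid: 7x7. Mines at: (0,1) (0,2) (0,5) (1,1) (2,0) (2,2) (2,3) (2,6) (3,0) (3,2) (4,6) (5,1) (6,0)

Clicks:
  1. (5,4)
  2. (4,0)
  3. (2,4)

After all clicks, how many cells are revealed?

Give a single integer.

Click 1 (5,4) count=0: revealed 17 new [(3,3) (3,4) (3,5) (4,2) (4,3) (4,4) (4,5) (5,2) (5,3) (5,4) (5,5) (5,6) (6,2) (6,3) (6,4) (6,5) (6,6)] -> total=17
Click 2 (4,0) count=2: revealed 1 new [(4,0)] -> total=18
Click 3 (2,4) count=1: revealed 1 new [(2,4)] -> total=19

Answer: 19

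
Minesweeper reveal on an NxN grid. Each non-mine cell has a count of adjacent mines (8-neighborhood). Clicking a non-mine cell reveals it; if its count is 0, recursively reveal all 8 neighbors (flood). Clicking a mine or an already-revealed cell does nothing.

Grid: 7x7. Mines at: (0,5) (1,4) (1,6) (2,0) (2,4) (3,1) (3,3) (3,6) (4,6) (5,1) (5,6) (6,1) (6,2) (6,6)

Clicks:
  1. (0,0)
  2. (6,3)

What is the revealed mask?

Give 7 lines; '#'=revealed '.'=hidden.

Click 1 (0,0) count=0: revealed 11 new [(0,0) (0,1) (0,2) (0,3) (1,0) (1,1) (1,2) (1,3) (2,1) (2,2) (2,3)] -> total=11
Click 2 (6,3) count=1: revealed 1 new [(6,3)] -> total=12

Answer: ####...
####...
.###...
.......
.......
.......
...#...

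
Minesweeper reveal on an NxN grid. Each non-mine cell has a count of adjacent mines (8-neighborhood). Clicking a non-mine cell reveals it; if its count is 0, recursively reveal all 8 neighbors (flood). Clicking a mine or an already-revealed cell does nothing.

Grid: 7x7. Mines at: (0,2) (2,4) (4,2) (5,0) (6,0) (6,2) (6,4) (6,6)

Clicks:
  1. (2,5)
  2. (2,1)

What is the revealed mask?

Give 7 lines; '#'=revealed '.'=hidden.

Click 1 (2,5) count=1: revealed 1 new [(2,5)] -> total=1
Click 2 (2,1) count=0: revealed 16 new [(0,0) (0,1) (1,0) (1,1) (1,2) (1,3) (2,0) (2,1) (2,2) (2,3) (3,0) (3,1) (3,2) (3,3) (4,0) (4,1)] -> total=17

Answer: ##.....
####...
####.#.
####...
##.....
.......
.......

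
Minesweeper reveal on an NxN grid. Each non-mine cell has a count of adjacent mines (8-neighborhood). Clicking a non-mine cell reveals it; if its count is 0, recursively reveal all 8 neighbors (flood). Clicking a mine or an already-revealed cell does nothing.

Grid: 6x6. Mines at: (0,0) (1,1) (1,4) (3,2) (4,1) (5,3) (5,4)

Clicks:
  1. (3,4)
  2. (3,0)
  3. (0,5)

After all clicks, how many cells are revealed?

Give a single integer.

Answer: 11

Derivation:
Click 1 (3,4) count=0: revealed 9 new [(2,3) (2,4) (2,5) (3,3) (3,4) (3,5) (4,3) (4,4) (4,5)] -> total=9
Click 2 (3,0) count=1: revealed 1 new [(3,0)] -> total=10
Click 3 (0,5) count=1: revealed 1 new [(0,5)] -> total=11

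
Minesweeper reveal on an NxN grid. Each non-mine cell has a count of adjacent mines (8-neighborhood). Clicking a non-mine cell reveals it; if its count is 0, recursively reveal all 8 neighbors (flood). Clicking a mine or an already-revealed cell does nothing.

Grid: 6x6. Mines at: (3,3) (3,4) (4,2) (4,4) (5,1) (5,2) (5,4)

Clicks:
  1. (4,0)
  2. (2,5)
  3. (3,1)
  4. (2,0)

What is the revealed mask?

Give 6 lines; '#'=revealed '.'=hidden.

Click 1 (4,0) count=1: revealed 1 new [(4,0)] -> total=1
Click 2 (2,5) count=1: revealed 1 new [(2,5)] -> total=2
Click 3 (3,1) count=1: revealed 1 new [(3,1)] -> total=3
Click 4 (2,0) count=0: revealed 20 new [(0,0) (0,1) (0,2) (0,3) (0,4) (0,5) (1,0) (1,1) (1,2) (1,3) (1,4) (1,5) (2,0) (2,1) (2,2) (2,3) (2,4) (3,0) (3,2) (4,1)] -> total=23

Answer: ######
######
######
###...
##....
......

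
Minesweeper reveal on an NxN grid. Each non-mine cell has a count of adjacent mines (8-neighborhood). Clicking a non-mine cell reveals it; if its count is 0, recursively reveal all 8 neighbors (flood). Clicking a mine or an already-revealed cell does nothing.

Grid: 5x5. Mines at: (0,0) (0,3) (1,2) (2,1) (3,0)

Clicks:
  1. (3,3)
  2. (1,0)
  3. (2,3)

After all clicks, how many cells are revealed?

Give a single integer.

Answer: 14

Derivation:
Click 1 (3,3) count=0: revealed 13 new [(1,3) (1,4) (2,2) (2,3) (2,4) (3,1) (3,2) (3,3) (3,4) (4,1) (4,2) (4,3) (4,4)] -> total=13
Click 2 (1,0) count=2: revealed 1 new [(1,0)] -> total=14
Click 3 (2,3) count=1: revealed 0 new [(none)] -> total=14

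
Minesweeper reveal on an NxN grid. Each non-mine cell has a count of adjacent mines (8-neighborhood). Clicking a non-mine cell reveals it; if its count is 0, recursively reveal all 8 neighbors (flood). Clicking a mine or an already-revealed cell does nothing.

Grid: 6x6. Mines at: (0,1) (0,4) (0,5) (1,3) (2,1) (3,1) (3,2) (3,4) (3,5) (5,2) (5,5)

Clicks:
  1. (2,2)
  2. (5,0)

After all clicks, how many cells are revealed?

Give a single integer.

Answer: 5

Derivation:
Click 1 (2,2) count=4: revealed 1 new [(2,2)] -> total=1
Click 2 (5,0) count=0: revealed 4 new [(4,0) (4,1) (5,0) (5,1)] -> total=5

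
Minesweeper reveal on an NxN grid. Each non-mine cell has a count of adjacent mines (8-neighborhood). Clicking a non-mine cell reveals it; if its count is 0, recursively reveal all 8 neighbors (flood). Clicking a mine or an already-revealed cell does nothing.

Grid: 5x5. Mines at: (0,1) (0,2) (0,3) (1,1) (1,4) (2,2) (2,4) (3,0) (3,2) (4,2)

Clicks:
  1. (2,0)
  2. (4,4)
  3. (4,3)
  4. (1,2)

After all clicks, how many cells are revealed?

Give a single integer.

Click 1 (2,0) count=2: revealed 1 new [(2,0)] -> total=1
Click 2 (4,4) count=0: revealed 4 new [(3,3) (3,4) (4,3) (4,4)] -> total=5
Click 3 (4,3) count=2: revealed 0 new [(none)] -> total=5
Click 4 (1,2) count=5: revealed 1 new [(1,2)] -> total=6

Answer: 6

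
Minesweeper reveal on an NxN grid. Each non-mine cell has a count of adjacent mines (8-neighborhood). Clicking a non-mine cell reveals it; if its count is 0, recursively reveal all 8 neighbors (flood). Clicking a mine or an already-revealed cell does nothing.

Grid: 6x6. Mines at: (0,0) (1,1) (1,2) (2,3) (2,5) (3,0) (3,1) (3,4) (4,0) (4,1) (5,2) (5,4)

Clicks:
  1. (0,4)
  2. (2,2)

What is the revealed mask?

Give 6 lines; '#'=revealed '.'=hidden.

Answer: ...###
...###
..#...
......
......
......

Derivation:
Click 1 (0,4) count=0: revealed 6 new [(0,3) (0,4) (0,5) (1,3) (1,4) (1,5)] -> total=6
Click 2 (2,2) count=4: revealed 1 new [(2,2)] -> total=7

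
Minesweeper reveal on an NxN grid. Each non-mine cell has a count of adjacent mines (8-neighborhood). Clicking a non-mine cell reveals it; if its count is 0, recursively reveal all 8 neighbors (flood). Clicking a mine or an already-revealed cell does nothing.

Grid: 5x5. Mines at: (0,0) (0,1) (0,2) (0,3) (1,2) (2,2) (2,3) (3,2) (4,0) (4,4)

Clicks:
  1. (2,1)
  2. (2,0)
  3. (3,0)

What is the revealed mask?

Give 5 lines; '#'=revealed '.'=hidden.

Answer: .....
##...
##...
##...
.....

Derivation:
Click 1 (2,1) count=3: revealed 1 new [(2,1)] -> total=1
Click 2 (2,0) count=0: revealed 5 new [(1,0) (1,1) (2,0) (3,0) (3,1)] -> total=6
Click 3 (3,0) count=1: revealed 0 new [(none)] -> total=6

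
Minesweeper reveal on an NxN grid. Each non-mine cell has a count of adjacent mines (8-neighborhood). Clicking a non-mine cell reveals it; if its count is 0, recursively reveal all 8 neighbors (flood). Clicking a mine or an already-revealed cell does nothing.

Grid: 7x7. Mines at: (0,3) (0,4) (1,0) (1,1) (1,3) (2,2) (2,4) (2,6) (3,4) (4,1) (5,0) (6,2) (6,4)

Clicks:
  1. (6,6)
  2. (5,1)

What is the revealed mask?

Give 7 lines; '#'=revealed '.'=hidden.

Click 1 (6,6) count=0: revealed 8 new [(3,5) (3,6) (4,5) (4,6) (5,5) (5,6) (6,5) (6,6)] -> total=8
Click 2 (5,1) count=3: revealed 1 new [(5,1)] -> total=9

Answer: .......
.......
.......
.....##
.....##
.#...##
.....##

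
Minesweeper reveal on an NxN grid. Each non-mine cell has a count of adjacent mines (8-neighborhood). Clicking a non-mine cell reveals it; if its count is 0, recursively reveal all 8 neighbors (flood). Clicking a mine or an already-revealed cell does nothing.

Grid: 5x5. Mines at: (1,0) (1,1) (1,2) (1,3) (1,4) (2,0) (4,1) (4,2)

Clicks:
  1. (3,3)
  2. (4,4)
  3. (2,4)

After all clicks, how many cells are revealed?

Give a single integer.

Answer: 6

Derivation:
Click 1 (3,3) count=1: revealed 1 new [(3,3)] -> total=1
Click 2 (4,4) count=0: revealed 5 new [(2,3) (2,4) (3,4) (4,3) (4,4)] -> total=6
Click 3 (2,4) count=2: revealed 0 new [(none)] -> total=6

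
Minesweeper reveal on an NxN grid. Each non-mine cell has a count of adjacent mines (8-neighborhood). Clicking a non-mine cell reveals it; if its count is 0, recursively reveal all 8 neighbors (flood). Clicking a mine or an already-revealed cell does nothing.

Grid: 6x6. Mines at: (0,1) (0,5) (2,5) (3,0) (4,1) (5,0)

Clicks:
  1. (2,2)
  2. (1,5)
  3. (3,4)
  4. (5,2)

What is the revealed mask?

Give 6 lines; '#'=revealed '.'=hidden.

Answer: ..###.
.#####
.####.
.#####
..####
..####

Derivation:
Click 1 (2,2) count=0: revealed 24 new [(0,2) (0,3) (0,4) (1,1) (1,2) (1,3) (1,4) (2,1) (2,2) (2,3) (2,4) (3,1) (3,2) (3,3) (3,4) (3,5) (4,2) (4,3) (4,4) (4,5) (5,2) (5,3) (5,4) (5,5)] -> total=24
Click 2 (1,5) count=2: revealed 1 new [(1,5)] -> total=25
Click 3 (3,4) count=1: revealed 0 new [(none)] -> total=25
Click 4 (5,2) count=1: revealed 0 new [(none)] -> total=25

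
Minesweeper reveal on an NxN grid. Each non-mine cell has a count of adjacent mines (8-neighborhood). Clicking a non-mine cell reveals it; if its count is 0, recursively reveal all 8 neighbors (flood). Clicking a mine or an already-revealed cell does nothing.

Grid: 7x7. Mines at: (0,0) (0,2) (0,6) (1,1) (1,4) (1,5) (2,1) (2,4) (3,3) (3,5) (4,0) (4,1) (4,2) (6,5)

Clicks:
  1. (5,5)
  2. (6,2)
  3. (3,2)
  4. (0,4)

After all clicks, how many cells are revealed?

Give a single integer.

Click 1 (5,5) count=1: revealed 1 new [(5,5)] -> total=1
Click 2 (6,2) count=0: revealed 10 new [(5,0) (5,1) (5,2) (5,3) (5,4) (6,0) (6,1) (6,2) (6,3) (6,4)] -> total=11
Click 3 (3,2) count=4: revealed 1 new [(3,2)] -> total=12
Click 4 (0,4) count=2: revealed 1 new [(0,4)] -> total=13

Answer: 13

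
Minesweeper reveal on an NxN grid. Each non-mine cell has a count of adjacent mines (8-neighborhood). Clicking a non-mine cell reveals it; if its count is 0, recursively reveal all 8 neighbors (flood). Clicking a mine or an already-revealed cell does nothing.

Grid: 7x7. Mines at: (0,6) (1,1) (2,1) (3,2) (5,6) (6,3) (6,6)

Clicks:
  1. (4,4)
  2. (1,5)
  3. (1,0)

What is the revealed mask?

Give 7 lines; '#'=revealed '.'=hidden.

Answer: ..####.
#.#####
..#####
...####
...####
...###.
.......

Derivation:
Click 1 (4,4) count=0: revealed 25 new [(0,2) (0,3) (0,4) (0,5) (1,2) (1,3) (1,4) (1,5) (1,6) (2,2) (2,3) (2,4) (2,5) (2,6) (3,3) (3,4) (3,5) (3,6) (4,3) (4,4) (4,5) (4,6) (5,3) (5,4) (5,5)] -> total=25
Click 2 (1,5) count=1: revealed 0 new [(none)] -> total=25
Click 3 (1,0) count=2: revealed 1 new [(1,0)] -> total=26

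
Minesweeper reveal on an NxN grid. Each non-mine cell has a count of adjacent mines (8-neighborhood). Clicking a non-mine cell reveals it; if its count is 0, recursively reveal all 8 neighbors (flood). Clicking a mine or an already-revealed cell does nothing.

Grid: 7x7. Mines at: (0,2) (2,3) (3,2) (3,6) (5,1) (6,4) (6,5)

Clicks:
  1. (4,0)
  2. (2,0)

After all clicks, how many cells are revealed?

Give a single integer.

Answer: 10

Derivation:
Click 1 (4,0) count=1: revealed 1 new [(4,0)] -> total=1
Click 2 (2,0) count=0: revealed 9 new [(0,0) (0,1) (1,0) (1,1) (2,0) (2,1) (3,0) (3,1) (4,1)] -> total=10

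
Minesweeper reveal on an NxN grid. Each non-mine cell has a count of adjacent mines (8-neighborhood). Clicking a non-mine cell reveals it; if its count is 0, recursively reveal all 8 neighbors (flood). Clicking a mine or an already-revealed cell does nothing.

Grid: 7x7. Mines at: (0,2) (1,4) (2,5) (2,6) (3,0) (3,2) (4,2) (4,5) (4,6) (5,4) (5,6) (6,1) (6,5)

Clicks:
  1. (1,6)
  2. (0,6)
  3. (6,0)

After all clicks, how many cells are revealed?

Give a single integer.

Answer: 5

Derivation:
Click 1 (1,6) count=2: revealed 1 new [(1,6)] -> total=1
Click 2 (0,6) count=0: revealed 3 new [(0,5) (0,6) (1,5)] -> total=4
Click 3 (6,0) count=1: revealed 1 new [(6,0)] -> total=5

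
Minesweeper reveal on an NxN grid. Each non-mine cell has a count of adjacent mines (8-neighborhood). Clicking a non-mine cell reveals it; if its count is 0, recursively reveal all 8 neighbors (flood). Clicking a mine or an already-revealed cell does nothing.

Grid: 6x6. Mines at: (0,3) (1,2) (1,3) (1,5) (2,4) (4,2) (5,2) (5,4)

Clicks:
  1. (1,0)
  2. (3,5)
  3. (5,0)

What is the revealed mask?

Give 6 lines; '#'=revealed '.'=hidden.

Click 1 (1,0) count=0: revealed 12 new [(0,0) (0,1) (1,0) (1,1) (2,0) (2,1) (3,0) (3,1) (4,0) (4,1) (5,0) (5,1)] -> total=12
Click 2 (3,5) count=1: revealed 1 new [(3,5)] -> total=13
Click 3 (5,0) count=0: revealed 0 new [(none)] -> total=13

Answer: ##....
##....
##....
##...#
##....
##....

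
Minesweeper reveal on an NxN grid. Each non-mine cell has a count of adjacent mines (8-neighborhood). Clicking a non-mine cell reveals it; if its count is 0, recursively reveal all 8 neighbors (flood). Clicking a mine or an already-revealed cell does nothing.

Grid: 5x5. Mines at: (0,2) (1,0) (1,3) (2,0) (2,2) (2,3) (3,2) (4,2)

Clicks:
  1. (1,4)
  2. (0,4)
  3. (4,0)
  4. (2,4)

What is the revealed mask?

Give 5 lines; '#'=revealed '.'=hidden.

Answer: ....#
....#
....#
##...
##...

Derivation:
Click 1 (1,4) count=2: revealed 1 new [(1,4)] -> total=1
Click 2 (0,4) count=1: revealed 1 new [(0,4)] -> total=2
Click 3 (4,0) count=0: revealed 4 new [(3,0) (3,1) (4,0) (4,1)] -> total=6
Click 4 (2,4) count=2: revealed 1 new [(2,4)] -> total=7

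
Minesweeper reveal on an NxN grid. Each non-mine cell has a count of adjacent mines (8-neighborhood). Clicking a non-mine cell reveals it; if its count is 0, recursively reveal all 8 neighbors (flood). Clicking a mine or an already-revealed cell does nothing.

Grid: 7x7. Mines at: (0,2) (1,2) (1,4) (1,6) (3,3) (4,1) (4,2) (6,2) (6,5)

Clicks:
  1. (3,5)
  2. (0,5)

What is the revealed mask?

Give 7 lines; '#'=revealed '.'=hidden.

Answer: .....#.
.......
....###
....###
....###
....###
.......

Derivation:
Click 1 (3,5) count=0: revealed 12 new [(2,4) (2,5) (2,6) (3,4) (3,5) (3,6) (4,4) (4,5) (4,6) (5,4) (5,5) (5,6)] -> total=12
Click 2 (0,5) count=2: revealed 1 new [(0,5)] -> total=13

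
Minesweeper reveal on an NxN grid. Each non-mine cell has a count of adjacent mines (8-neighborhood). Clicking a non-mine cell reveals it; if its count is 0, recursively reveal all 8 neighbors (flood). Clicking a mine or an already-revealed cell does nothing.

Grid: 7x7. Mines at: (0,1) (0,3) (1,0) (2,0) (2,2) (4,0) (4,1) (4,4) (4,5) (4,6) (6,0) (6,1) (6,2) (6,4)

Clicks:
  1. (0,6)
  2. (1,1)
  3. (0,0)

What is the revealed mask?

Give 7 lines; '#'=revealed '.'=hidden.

Answer: #...###
.#.####
...####
...####
.......
.......
.......

Derivation:
Click 1 (0,6) count=0: revealed 15 new [(0,4) (0,5) (0,6) (1,3) (1,4) (1,5) (1,6) (2,3) (2,4) (2,5) (2,6) (3,3) (3,4) (3,5) (3,6)] -> total=15
Click 2 (1,1) count=4: revealed 1 new [(1,1)] -> total=16
Click 3 (0,0) count=2: revealed 1 new [(0,0)] -> total=17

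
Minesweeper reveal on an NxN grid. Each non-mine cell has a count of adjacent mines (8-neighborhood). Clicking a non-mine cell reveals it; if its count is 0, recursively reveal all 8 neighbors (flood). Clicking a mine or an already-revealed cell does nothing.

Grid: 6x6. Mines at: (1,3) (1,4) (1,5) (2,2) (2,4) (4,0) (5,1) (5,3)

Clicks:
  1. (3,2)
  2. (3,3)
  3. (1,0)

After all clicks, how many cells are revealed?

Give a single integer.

Answer: 12

Derivation:
Click 1 (3,2) count=1: revealed 1 new [(3,2)] -> total=1
Click 2 (3,3) count=2: revealed 1 new [(3,3)] -> total=2
Click 3 (1,0) count=0: revealed 10 new [(0,0) (0,1) (0,2) (1,0) (1,1) (1,2) (2,0) (2,1) (3,0) (3,1)] -> total=12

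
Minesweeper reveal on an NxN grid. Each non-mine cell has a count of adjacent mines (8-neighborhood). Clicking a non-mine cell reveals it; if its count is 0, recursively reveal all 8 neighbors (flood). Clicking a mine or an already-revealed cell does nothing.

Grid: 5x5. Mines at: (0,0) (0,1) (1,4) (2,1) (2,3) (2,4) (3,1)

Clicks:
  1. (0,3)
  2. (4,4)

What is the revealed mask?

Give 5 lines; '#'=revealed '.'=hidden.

Click 1 (0,3) count=1: revealed 1 new [(0,3)] -> total=1
Click 2 (4,4) count=0: revealed 6 new [(3,2) (3,3) (3,4) (4,2) (4,3) (4,4)] -> total=7

Answer: ...#.
.....
.....
..###
..###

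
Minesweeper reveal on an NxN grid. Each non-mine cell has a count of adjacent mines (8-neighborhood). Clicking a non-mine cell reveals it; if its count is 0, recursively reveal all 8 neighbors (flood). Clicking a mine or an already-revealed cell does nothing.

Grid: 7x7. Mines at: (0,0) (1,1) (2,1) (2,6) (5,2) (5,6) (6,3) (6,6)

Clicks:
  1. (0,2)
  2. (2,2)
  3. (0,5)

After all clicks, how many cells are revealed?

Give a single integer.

Click 1 (0,2) count=1: revealed 1 new [(0,2)] -> total=1
Click 2 (2,2) count=2: revealed 1 new [(2,2)] -> total=2
Click 3 (0,5) count=0: revealed 23 new [(0,3) (0,4) (0,5) (0,6) (1,2) (1,3) (1,4) (1,5) (1,6) (2,3) (2,4) (2,5) (3,2) (3,3) (3,4) (3,5) (4,2) (4,3) (4,4) (4,5) (5,3) (5,4) (5,5)] -> total=25

Answer: 25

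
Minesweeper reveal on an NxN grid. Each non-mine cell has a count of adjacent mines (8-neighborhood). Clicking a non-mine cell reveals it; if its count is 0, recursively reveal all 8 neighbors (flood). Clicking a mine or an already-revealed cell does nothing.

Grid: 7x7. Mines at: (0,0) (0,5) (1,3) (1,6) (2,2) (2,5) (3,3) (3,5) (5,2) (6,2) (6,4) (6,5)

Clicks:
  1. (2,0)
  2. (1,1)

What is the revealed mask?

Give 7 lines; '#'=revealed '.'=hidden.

Answer: .......
##.....
##.....
##.....
##.....
##.....
##.....

Derivation:
Click 1 (2,0) count=0: revealed 12 new [(1,0) (1,1) (2,0) (2,1) (3,0) (3,1) (4,0) (4,1) (5,0) (5,1) (6,0) (6,1)] -> total=12
Click 2 (1,1) count=2: revealed 0 new [(none)] -> total=12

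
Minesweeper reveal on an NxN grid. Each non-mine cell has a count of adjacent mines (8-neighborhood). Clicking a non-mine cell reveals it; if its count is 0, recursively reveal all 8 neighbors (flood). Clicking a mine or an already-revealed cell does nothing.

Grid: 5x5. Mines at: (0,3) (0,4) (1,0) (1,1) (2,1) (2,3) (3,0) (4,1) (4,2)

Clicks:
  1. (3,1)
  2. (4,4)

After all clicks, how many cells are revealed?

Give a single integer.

Answer: 5

Derivation:
Click 1 (3,1) count=4: revealed 1 new [(3,1)] -> total=1
Click 2 (4,4) count=0: revealed 4 new [(3,3) (3,4) (4,3) (4,4)] -> total=5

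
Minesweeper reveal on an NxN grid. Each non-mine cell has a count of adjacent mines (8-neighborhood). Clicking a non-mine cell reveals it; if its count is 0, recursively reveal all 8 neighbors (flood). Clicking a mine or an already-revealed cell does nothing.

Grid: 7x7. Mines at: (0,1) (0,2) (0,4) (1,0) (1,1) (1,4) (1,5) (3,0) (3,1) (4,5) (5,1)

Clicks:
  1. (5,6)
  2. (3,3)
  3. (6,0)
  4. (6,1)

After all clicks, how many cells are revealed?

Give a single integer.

Answer: 21

Derivation:
Click 1 (5,6) count=1: revealed 1 new [(5,6)] -> total=1
Click 2 (3,3) count=0: revealed 18 new [(2,2) (2,3) (2,4) (3,2) (3,3) (3,4) (4,2) (4,3) (4,4) (5,2) (5,3) (5,4) (5,5) (6,2) (6,3) (6,4) (6,5) (6,6)] -> total=19
Click 3 (6,0) count=1: revealed 1 new [(6,0)] -> total=20
Click 4 (6,1) count=1: revealed 1 new [(6,1)] -> total=21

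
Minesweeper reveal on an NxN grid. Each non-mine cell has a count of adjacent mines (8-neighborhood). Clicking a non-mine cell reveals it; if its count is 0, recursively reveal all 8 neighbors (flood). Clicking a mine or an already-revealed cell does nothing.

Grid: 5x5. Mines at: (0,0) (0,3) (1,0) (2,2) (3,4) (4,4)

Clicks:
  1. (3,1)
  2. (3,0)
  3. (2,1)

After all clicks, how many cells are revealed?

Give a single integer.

Click 1 (3,1) count=1: revealed 1 new [(3,1)] -> total=1
Click 2 (3,0) count=0: revealed 9 new [(2,0) (2,1) (3,0) (3,2) (3,3) (4,0) (4,1) (4,2) (4,3)] -> total=10
Click 3 (2,1) count=2: revealed 0 new [(none)] -> total=10

Answer: 10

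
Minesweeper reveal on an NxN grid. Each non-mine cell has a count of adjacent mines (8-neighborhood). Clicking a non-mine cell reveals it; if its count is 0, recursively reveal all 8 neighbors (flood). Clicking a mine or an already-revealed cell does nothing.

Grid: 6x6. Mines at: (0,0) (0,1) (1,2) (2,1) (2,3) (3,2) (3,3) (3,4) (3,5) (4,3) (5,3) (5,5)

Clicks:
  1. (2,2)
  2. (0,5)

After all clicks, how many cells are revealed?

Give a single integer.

Click 1 (2,2) count=5: revealed 1 new [(2,2)] -> total=1
Click 2 (0,5) count=0: revealed 8 new [(0,3) (0,4) (0,5) (1,3) (1,4) (1,5) (2,4) (2,5)] -> total=9

Answer: 9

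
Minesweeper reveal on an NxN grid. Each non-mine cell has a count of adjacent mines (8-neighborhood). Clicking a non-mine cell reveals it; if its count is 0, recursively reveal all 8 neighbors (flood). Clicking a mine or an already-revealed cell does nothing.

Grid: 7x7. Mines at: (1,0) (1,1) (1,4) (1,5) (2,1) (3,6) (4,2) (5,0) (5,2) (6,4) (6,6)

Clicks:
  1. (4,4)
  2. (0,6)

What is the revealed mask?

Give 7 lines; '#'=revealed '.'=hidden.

Answer: ......#
.......
...###.
...###.
...###.
...###.
.......

Derivation:
Click 1 (4,4) count=0: revealed 12 new [(2,3) (2,4) (2,5) (3,3) (3,4) (3,5) (4,3) (4,4) (4,5) (5,3) (5,4) (5,5)] -> total=12
Click 2 (0,6) count=1: revealed 1 new [(0,6)] -> total=13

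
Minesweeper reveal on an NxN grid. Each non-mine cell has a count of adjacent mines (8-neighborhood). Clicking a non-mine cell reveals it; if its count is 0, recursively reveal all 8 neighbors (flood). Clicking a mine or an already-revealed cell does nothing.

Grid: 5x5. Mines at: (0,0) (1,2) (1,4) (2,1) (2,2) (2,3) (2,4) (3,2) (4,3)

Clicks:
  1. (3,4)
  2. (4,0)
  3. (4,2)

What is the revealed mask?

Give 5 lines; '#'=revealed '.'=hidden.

Click 1 (3,4) count=3: revealed 1 new [(3,4)] -> total=1
Click 2 (4,0) count=0: revealed 4 new [(3,0) (3,1) (4,0) (4,1)] -> total=5
Click 3 (4,2) count=2: revealed 1 new [(4,2)] -> total=6

Answer: .....
.....
.....
##..#
###..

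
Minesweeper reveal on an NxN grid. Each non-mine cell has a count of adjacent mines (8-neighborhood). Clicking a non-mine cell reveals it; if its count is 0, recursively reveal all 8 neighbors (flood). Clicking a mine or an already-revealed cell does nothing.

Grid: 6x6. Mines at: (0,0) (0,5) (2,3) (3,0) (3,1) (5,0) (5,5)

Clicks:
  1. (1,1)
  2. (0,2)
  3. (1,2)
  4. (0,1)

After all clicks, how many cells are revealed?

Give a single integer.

Answer: 8

Derivation:
Click 1 (1,1) count=1: revealed 1 new [(1,1)] -> total=1
Click 2 (0,2) count=0: revealed 7 new [(0,1) (0,2) (0,3) (0,4) (1,2) (1,3) (1,4)] -> total=8
Click 3 (1,2) count=1: revealed 0 new [(none)] -> total=8
Click 4 (0,1) count=1: revealed 0 new [(none)] -> total=8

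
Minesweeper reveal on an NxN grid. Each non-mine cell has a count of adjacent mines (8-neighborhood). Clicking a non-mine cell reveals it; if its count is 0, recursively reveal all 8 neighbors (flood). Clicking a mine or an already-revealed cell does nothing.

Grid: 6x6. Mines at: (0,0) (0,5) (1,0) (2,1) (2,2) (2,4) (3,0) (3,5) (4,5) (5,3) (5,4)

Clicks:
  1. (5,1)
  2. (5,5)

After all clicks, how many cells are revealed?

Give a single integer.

Answer: 7

Derivation:
Click 1 (5,1) count=0: revealed 6 new [(4,0) (4,1) (4,2) (5,0) (5,1) (5,2)] -> total=6
Click 2 (5,5) count=2: revealed 1 new [(5,5)] -> total=7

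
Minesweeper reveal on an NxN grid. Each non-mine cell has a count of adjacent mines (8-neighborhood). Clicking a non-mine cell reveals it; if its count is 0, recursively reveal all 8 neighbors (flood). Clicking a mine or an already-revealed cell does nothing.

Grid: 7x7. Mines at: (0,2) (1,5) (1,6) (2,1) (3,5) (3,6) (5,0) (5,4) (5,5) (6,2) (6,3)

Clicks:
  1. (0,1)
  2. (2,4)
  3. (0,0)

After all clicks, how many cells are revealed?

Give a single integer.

Answer: 5

Derivation:
Click 1 (0,1) count=1: revealed 1 new [(0,1)] -> total=1
Click 2 (2,4) count=2: revealed 1 new [(2,4)] -> total=2
Click 3 (0,0) count=0: revealed 3 new [(0,0) (1,0) (1,1)] -> total=5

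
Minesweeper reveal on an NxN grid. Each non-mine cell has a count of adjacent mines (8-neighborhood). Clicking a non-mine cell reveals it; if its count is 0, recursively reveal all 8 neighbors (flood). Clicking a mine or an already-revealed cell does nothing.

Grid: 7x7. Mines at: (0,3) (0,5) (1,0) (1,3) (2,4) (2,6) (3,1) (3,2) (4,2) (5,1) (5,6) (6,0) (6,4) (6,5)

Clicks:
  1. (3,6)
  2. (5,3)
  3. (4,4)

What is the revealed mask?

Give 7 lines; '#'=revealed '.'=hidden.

Click 1 (3,6) count=1: revealed 1 new [(3,6)] -> total=1
Click 2 (5,3) count=2: revealed 1 new [(5,3)] -> total=2
Click 3 (4,4) count=0: revealed 8 new [(3,3) (3,4) (3,5) (4,3) (4,4) (4,5) (5,4) (5,5)] -> total=10

Answer: .......
.......
.......
...####
...###.
...###.
.......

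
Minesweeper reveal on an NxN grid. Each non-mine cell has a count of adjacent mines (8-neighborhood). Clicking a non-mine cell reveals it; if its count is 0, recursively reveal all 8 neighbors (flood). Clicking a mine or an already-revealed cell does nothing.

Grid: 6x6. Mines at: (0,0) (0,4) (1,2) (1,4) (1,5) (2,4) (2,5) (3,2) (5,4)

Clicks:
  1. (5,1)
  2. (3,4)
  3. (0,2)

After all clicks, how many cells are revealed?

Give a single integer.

Answer: 16

Derivation:
Click 1 (5,1) count=0: revealed 14 new [(1,0) (1,1) (2,0) (2,1) (3,0) (3,1) (4,0) (4,1) (4,2) (4,3) (5,0) (5,1) (5,2) (5,3)] -> total=14
Click 2 (3,4) count=2: revealed 1 new [(3,4)] -> total=15
Click 3 (0,2) count=1: revealed 1 new [(0,2)] -> total=16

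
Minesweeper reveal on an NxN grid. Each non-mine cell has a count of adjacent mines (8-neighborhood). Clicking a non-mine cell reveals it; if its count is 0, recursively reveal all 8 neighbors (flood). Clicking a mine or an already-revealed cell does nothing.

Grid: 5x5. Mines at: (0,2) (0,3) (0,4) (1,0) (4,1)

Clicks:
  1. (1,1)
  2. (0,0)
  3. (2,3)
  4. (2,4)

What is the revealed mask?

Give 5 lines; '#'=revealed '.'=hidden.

Answer: #....
.####
.####
.####
..###

Derivation:
Click 1 (1,1) count=2: revealed 1 new [(1,1)] -> total=1
Click 2 (0,0) count=1: revealed 1 new [(0,0)] -> total=2
Click 3 (2,3) count=0: revealed 14 new [(1,2) (1,3) (1,4) (2,1) (2,2) (2,3) (2,4) (3,1) (3,2) (3,3) (3,4) (4,2) (4,3) (4,4)] -> total=16
Click 4 (2,4) count=0: revealed 0 new [(none)] -> total=16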